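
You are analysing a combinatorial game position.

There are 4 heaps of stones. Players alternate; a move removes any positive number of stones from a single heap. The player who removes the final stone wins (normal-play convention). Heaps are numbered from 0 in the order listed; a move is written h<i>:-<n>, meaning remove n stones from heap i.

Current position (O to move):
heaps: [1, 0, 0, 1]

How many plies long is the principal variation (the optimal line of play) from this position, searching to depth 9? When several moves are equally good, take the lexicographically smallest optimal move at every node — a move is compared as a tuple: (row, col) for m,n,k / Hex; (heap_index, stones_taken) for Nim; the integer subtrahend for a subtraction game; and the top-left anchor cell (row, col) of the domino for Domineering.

PV length from [(1,0,0,1)]: 2 plies

p1 O@[(1,0,0,1)]: h0:-1[(0,0,0,1)]-1* h3:-1[(1,0,0,0)]-1
p2 X@[(0,0,0,1)]: h3:-1[(0,0,0,0)]+1*
p3 O@[(0,0,0,0)] terminal -1; root [(1,0,0,1)] d9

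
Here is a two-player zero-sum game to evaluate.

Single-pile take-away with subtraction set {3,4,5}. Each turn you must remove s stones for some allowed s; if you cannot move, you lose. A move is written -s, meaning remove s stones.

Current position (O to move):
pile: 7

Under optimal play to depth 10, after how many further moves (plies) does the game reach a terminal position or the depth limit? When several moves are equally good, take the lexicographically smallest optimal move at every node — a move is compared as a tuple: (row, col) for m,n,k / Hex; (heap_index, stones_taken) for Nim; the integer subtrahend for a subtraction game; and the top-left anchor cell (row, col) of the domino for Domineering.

PV length from [7]: 1 ply

ply 1, O at 7 | -3=-1→4; -4=-1→3; -5=+1→2*
ply 2: 2 is terminal -1 (X); from 7 depth 10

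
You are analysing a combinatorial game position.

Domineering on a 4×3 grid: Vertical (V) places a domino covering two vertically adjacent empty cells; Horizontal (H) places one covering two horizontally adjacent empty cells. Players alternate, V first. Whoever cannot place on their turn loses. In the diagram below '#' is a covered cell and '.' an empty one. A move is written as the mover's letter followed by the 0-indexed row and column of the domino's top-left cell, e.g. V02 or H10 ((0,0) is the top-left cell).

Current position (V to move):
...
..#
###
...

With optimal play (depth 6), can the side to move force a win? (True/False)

ply 1, V at .../..#/###/... | V00=-1→#../#.#/###/...; V01=+1→.#./.##/###/...*
ply 2, H at .#./.##/###/... | H30=-1→.#./.##/###/##.*; H31=-1→.#./.##/###/.##
ply 3, V at .#./.##/###/##. | V00=+1→##./###/###/##.*
ply 4: ##./###/###/##. is terminal -1 (H); from .../..#/###/... depth 6

V winning at [.../..#/###/...]: True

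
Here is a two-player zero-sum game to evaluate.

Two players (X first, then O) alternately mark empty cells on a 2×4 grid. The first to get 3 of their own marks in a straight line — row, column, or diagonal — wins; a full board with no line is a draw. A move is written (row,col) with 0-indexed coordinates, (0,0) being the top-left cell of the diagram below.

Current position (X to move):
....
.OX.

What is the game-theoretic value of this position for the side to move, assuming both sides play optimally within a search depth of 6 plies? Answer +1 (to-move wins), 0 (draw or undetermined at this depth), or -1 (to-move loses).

p1 X@[..../.OX.]: (0,0)[X.../.OX.]+0* (0,1)[.X../.OX.]+0 (0,2)[..X./.OX.]+0 (0,3)[...X/.OX.]+0 (1,0)[..../XOX.]+0 (1,3)[..../.OXX]+0
p2 O@[X.../.OX.]: (0,1)[XO../.OX.]+0* (0,2)[X.O./.OX.]+0 (0,3)[X..O/.OX.]+0 (1,0)[X.../OOX.]+0 (1,3)[X.../.OXO]+0
p3 X@[XO../.OX.]: (0,2)[XOX./.OX.]+0* (0,3)[XO.X/.OX.]+0 (1,0)[XO../XOX.]+0 (1,3)[XO../.OXX]+0
p4 O@[XOX./.OX.]: (0,3)[XOXO/.OX.]+0* (1,0)[XOX./OOX.]+0 (1,3)[XOX./.OXO]+0
p5 X@[XOXO/.OX.]: (1,0)[XOXO/XOX.]+0* (1,3)[XOXO/.OXX]+0
p6 O@[XOXO/XOX.]: (1,3)[XOXO/XOXO]+0*
p7 X@[XOXO/XOXO] terminal +0; root [..../.OX.] d6

value(..../.OX., X) = 0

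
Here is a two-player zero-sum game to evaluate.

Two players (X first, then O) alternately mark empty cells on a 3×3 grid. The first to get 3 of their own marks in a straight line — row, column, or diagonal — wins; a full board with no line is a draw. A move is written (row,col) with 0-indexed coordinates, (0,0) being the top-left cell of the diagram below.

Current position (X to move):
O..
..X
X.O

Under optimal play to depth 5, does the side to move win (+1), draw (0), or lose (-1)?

value(O../..X/X.O, X) = +1

p1 X@[O../..X/X.O]: (0,1)[OX./..X/X.O]-1 (0,2)[O.X/..X/X.O]-1 (1,0)[O../X.X/X.O]-1 (1,1)[O../.XX/X.O]+1* (2,1)[O../..X/XXO]-1
p2 O@[O../.XX/X.O]: (0,1)[OO./.XX/X.O]-1* (0,2)[O.O/.XX/X.O]-1 (1,0)[O../OXX/X.O]-1 (2,1)[O../.XX/XOO]-1
p3 X@[OO./.XX/X.O]: (0,2)[OOX/.XX/X.O]+1* (1,0)[OO./XXX/X.O]+1 (2,1)[OO./.XX/XXO]-1
p4 O@[OOX/.XX/X.O] terminal -1; root [O../..X/X.O] d5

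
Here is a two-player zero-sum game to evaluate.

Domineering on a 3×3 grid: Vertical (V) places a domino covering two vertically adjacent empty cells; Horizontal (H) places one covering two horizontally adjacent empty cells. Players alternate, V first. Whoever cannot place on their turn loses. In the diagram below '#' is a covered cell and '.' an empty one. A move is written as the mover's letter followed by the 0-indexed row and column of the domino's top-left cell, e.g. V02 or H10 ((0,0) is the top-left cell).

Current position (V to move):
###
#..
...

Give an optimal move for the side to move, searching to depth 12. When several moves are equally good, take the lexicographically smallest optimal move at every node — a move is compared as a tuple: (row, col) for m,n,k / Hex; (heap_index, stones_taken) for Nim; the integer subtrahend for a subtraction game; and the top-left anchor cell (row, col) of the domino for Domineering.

[###/#../...] V move#1: V11:+1/###/##./.#.*, V12:-1/###/#.#/..#
[###/##./.#.] end (terminal -1, H#2); searched ###/#../... to 12

V's best at [###/#../...]: V11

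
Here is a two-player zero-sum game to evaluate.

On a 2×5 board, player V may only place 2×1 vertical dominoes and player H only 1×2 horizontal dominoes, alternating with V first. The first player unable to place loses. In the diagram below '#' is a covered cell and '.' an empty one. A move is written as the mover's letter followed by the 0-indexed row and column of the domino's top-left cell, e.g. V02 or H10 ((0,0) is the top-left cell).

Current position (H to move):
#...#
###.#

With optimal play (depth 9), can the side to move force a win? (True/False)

p1 H@[#...#/###.#]: H01[###.#/###.#]-1 H02[#.###/###.#]+1*
p2 V@[#.###/###.#] terminal -1; root [#...#/###.#] d9

H winning at [#...#/###.#]: True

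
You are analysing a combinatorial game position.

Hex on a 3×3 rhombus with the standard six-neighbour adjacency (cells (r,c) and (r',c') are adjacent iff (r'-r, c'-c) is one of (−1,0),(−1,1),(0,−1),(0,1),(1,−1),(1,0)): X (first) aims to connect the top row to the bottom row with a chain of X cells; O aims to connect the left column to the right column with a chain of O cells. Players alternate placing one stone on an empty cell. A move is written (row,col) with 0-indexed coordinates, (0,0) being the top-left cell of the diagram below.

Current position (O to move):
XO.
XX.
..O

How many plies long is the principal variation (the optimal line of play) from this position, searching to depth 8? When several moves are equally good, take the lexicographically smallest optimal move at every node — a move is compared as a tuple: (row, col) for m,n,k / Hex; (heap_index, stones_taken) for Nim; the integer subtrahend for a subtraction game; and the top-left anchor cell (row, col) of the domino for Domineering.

PV length from [XO./XX./..O]: 4 plies

[XO./XX./..O] O move#1: (0,2):-1/XOO/XX./..O*, (1,2):-1/XO./XXO/..O, (2,0):-1/XO./XX./O.O, (2,1):-1/XO./XX./.OO
[XOO/XX./..O] X move#2: (1,2):+1/XOO/XXX/..O*, (2,0):+1/XOO/XX./X.O, (2,1):+1/XOO/XX./.XO
[XOO/XXX/..O] O move#3: (2,0):-1/XOO/XXX/O.O*, (2,1):-1/XOO/XXX/.OO
[XOO/XXX/O.O] X move#4: (2,1):+1/XOO/XXX/OXO*
[XOO/XXX/OXO] end (terminal -1, O#5); searched XO./XX./..O to 8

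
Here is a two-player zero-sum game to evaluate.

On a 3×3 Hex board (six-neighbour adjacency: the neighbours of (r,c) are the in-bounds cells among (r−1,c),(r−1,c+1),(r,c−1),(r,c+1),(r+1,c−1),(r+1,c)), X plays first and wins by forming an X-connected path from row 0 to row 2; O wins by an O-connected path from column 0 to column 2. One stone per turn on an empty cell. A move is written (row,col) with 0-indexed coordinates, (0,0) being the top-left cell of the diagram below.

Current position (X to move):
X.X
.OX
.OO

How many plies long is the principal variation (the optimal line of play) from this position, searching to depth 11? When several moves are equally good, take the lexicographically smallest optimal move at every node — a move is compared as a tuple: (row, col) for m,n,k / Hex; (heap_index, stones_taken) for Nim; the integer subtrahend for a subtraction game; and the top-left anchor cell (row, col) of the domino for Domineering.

PV length from [X.X/.OX/.OO]: 2 plies

ply 1, X at X.X/.OX/.OO | (0,1)=-1→XXX/.OX/.OO*; (1,0)=-1→X.X/XOX/.OO; (2,0)=-1→X.X/.OX/XOO
ply 2, O at XXX/.OX/.OO | (1,0)=+1→XXX/OOX/.OO*; (2,0)=+1→XXX/.OX/OOO
ply 3: XXX/OOX/.OO is terminal -1 (X); from X.X/.OX/.OO depth 11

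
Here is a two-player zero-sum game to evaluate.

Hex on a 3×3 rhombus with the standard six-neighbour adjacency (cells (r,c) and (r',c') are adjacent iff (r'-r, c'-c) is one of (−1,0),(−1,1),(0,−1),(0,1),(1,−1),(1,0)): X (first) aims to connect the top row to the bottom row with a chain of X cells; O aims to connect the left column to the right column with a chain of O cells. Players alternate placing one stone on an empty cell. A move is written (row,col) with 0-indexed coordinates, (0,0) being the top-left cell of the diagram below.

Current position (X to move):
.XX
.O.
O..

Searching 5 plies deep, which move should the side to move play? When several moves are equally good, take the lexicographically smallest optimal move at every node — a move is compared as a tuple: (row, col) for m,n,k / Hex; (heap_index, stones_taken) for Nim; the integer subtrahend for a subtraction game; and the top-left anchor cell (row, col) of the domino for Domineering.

X's best at [.XX/.O./O..]: (1,2)

p1 X@[.XX/.O./O..]: (0,0)[XXX/.O./O..]-1 (1,0)[.XX/XO./O..]-1 (1,2)[.XX/.OX/O..]+1* (2,1)[.XX/.O./OX.]-1 (2,2)[.XX/.O./O.X]-1
p2 O@[.XX/.OX/O..]: (0,0)[OXX/.OX/O..]-1* (1,0)[.XX/OOX/O..]-1 (2,1)[.XX/.OX/OO.]-1 (2,2)[.XX/.OX/O.O]-1
p3 X@[OXX/.OX/O..]: (1,0)[OXX/XOX/O..]+1* (2,1)[OXX/.OX/OX.]+1 (2,2)[OXX/.OX/O.X]+1
p4 O@[OXX/XOX/O..]: (2,1)[OXX/XOX/OO.]-1* (2,2)[OXX/XOX/O.O]-1
p5 X@[OXX/XOX/OO.]: (2,2)[OXX/XOX/OOX]+1*
p6 O@[OXX/XOX/OOX] terminal -1; root [.XX/.O./O..] d5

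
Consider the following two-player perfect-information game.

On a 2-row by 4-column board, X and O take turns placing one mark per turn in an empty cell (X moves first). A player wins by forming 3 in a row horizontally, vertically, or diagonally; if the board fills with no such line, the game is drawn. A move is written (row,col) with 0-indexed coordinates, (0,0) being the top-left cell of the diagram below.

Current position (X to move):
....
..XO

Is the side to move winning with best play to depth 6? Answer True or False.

ply 1, X at ..../..XO | (0,0)=+0→X.../..XO*; (0,1)=+0→.X../..XO; (0,2)=+0→..X./..XO; (0,3)=+0→...X/..XO; (1,0)=+0→..../X.XO; (1,1)=+0→..../.XXO
ply 2, O at X.../..XO | (0,1)=+0→XO../..XO*; (0,2)=+0→X.O./..XO; (0,3)=+0→X..O/..XO; (1,0)=+0→X.../O.XO; (1,1)=+0→X.../.OXO
ply 3, X at XO../..XO | (0,2)=+0→XOX./..XO*; (0,3)=+0→XO.X/..XO; (1,0)=+0→XO../X.XO; (1,1)=+0→XO../.XXO
ply 4, O at XOX./..XO | (0,3)=+0→XOXO/..XO*; (1,0)=+0→XOX./O.XO; (1,1)=+0→XOX./.OXO
ply 5, X at XOXO/..XO | (1,0)=+0→XOXO/X.XO*; (1,1)=+0→XOXO/.XXO
ply 6, O at XOXO/X.XO | (1,1)=+0→XOXO/XOXO*
ply 7: XOXO/XOXO is terminal +0 (X); from ..../..XO depth 6

X winning at [..../..XO]: False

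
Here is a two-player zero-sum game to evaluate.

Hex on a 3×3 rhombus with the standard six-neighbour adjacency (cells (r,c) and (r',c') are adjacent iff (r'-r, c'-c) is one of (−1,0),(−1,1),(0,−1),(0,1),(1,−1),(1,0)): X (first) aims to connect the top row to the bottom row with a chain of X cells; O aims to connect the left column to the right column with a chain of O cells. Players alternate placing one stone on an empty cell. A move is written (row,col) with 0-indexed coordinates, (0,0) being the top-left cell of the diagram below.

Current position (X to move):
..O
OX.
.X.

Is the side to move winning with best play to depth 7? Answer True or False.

[..O/OX./.X.] X move#1: (0,0):-1/X.O/OX./.X., (0,1):+1/.XO/OX./.X.*, (1,2):-1/..O/OXX/.X., (2,0):-1/..O/OX./XX., (2,2):-1/..O/OX./.XX
[.XO/OX./.X.] end (terminal -1, O#2); searched ..O/OX./.X. to 7

X winning at [..O/OX./.X.]: True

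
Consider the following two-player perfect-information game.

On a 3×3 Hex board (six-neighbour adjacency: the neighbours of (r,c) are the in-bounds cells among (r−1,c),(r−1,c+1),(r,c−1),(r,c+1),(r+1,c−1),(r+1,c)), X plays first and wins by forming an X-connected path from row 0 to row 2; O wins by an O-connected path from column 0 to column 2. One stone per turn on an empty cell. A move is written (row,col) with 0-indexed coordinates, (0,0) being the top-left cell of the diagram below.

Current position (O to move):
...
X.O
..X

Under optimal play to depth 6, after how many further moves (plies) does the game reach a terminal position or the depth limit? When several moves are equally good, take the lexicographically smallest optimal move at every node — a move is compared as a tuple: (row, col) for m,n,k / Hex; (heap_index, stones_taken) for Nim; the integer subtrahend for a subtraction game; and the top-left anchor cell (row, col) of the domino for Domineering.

PV length from [.../X.O/..X]: 5 plies

ply 1, O at .../X.O/..X | (0,0)=-1→O../X.O/..X; (0,1)=-1→.O./X.O/..X; (0,2)=-1→..O/X.O/..X; (1,1)=-1→.../XOO/..X; (2,0)=+1→.../X.O/O.X*; (2,1)=-1→.../X.O/.OX
ply 2, X at .../X.O/O.X | (0,0)=-1→X../X.O/O.X*; (0,1)=-1→.X./X.O/O.X; (0,2)=-1→..X/X.O/O.X; (1,1)=-1→.../XXO/O.X; (2,1)=-1→.../X.O/OXX
ply 3, O at X../X.O/O.X | (0,1)=+1→XO./X.O/O.X*; (0,2)=+1→X.O/X.O/O.X; (1,1)=+1→X../XOO/O.X; (2,1)=+1→X../X.O/OOX
ply 4, X at XO./X.O/O.X | (0,2)=-1→XOX/X.O/O.X*; (1,1)=-1→XO./XXO/O.X; (2,1)=-1→XO./X.O/OXX
ply 5, O at XOX/X.O/O.X | (1,1)=+1→XOX/XOO/O.X*; (2,1)=+1→XOX/X.O/OOX
ply 6: XOX/XOO/O.X is terminal -1 (X); from .../X.O/..X depth 6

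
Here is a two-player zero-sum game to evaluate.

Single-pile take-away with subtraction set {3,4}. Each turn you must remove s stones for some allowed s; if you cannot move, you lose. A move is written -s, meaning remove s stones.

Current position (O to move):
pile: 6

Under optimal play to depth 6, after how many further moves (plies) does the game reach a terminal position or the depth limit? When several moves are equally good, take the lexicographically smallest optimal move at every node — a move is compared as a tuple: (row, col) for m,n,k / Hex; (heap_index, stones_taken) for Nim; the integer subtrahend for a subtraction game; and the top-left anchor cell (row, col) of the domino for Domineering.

PV length from [6]: 1 ply

p1 O@[6]: -3[3]-1 -4[2]+1*
p2 X@[2] terminal -1; root [6] d6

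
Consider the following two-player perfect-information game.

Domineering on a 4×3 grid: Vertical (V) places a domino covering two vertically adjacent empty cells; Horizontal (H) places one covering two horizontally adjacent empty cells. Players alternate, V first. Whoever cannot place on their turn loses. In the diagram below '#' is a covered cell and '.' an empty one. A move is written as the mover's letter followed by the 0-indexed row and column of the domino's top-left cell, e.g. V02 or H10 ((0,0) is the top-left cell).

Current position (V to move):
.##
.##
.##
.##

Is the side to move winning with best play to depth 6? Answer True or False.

V winning at [.##/.##/.##/.##]: True

ply 1, V at .##/.##/.##/.## | V00=+1→###/###/.##/.##*; V10=+1→.##/###/###/.##; V20=+1→.##/.##/###/###
ply 2: ###/###/.##/.## is terminal -1 (H); from .##/.##/.##/.## depth 6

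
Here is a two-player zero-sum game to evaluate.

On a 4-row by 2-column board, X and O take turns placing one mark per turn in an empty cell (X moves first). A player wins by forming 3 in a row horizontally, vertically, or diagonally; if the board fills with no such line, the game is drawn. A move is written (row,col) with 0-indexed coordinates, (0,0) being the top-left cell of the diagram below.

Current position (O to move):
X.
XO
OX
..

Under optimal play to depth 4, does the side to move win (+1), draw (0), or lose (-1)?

value(X./XO/OX/.., O) = 0

[X./XO/OX/..] O move#1: (0,1):+0/XO/XO/OX/..*, (3,0):+0/X./XO/OX/O., (3,1):+0/X./XO/OX/.O
[XO/XO/OX/..] X move#2: (3,0):+0/XO/XO/OX/X.*, (3,1):+0/XO/XO/OX/.X
[XO/XO/OX/X.] O move#3: (3,1):+0/XO/XO/OX/XO*
[XO/XO/OX/XO] end (terminal +0, X#4); searched X./XO/OX/.. to 4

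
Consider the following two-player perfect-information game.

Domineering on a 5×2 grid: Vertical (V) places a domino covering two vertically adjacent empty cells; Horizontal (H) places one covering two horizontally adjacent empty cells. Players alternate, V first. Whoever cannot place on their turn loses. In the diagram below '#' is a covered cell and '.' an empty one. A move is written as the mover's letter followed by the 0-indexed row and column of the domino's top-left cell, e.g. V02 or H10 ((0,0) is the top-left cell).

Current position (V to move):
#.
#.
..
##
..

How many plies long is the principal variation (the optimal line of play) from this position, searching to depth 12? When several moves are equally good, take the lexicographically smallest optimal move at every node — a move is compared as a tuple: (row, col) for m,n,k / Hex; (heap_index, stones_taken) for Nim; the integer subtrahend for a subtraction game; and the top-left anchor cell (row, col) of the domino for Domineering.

p1 V@[#./#./../##/..]: V01[##/##/../##/..]-1* V11[#./##/.#/##/..]-1
p2 H@[##/##/../##/..]: H20[##/##/##/##/..]+1* H40[##/##/../##/##]+1
p3 V@[##/##/##/##/..] terminal -1; root [#./#./../##/..] d12

PV length from [#./#./../##/..]: 2 plies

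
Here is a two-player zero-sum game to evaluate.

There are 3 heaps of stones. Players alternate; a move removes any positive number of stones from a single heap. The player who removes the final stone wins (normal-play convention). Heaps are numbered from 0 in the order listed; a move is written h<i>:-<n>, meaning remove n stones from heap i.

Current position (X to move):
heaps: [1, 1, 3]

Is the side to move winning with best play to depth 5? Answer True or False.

X winning at [(1,1,3)]: True

p1 X@[(1,1,3)]: h0:-1[(0,1,3)]-1 h1:-1[(1,0,3)]-1 h2:-1[(1,1,2)]-1 h2:-2[(1,1,1)]-1 h2:-3[(1,1,0)]+1*
p2 O@[(1,1,0)]: h0:-1[(0,1,0)]-1* h1:-1[(1,0,0)]-1
p3 X@[(0,1,0)]: h1:-1[(0,0,0)]+1*
p4 O@[(0,0,0)] terminal -1; root [(1,1,3)] d5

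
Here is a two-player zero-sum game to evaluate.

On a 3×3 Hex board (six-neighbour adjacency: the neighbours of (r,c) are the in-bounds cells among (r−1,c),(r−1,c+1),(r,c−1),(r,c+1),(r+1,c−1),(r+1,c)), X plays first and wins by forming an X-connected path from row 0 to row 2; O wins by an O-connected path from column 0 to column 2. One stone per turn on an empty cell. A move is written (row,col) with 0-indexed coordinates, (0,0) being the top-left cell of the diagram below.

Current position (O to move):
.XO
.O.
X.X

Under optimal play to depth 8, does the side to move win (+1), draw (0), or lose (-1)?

value(.XO/.O./X.X, O) = +1

ply 1, O at .XO/.O./X.X | (0,0)=-1→OXO/.O./X.X; (1,0)=+1→.XO/OO./X.X*; (1,2)=-1→.XO/.OO/X.X; (2,1)=-1→.XO/.O./XOX
ply 2: .XO/OO./X.X is terminal -1 (X); from .XO/.O./X.X depth 8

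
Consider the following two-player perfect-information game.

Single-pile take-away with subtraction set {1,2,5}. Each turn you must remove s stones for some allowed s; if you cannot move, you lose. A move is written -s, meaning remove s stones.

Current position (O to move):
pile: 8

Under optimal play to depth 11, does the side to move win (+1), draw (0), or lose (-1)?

[8] O move#1: -1:-1/7, -2:+1/6*, -5:+1/3
[6] X move#2: -1:-1/5*, -2:-1/4, -5:-1/1
[5] O move#3: -1:-1/4, -2:+1/3*, -5:+1/0
[3] X move#4: -1:-1/2*, -2:-1/1
[2] O move#5: -1:-1/1, -2:+1/0*
[0] end (terminal -1, X#6); searched 8 to 11

value(8, O) = +1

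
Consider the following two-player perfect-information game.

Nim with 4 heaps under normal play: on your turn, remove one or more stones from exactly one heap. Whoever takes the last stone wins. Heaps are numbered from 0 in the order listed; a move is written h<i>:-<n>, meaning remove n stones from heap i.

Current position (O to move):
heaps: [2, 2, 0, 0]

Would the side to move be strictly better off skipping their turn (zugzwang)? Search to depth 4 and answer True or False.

zugzwang((2,2,0,0), O) = True

ply 1, O at (2,2,0,0) | h0:-1=-1→(1,2,0,0)*; h0:-2=-1→(0,2,0,0); h1:-1=-1→(2,1,0,0); h1:-2=-1→(2,0,0,0)
ply 2, X at (1,2,0,0) | h0:-1=-1→(0,2,0,0); h1:-1=+1→(1,1,0,0)*; h1:-2=-1→(1,0,0,0)
ply 3, O at (1,1,0,0) | h0:-1=-1→(0,1,0,0)*; h1:-1=-1→(1,0,0,0)
ply 4, X at (0,1,0,0) | h1:-1=+1→(0,0,0,0)*
ply 5: (0,0,0,0) is terminal -1 (O); from (2,2,0,0) depth 4
pass branch (X moves first from the same position):
  | ply 1, X at (2,2,0,0) | h0:-1=-1→(1,2,0,0)*; h0:-2=-1→(0,2,0,0); h1:-1=-1→(2,1,0,0); h1:-2=-1→(2,0,0,0)
  | ply 2, O at (1,2,0,0) | h0:-1=-1→(0,2,0,0); h1:-1=+1→(1,1,0,0)*; h1:-2=-1→(1,0,0,0)
  | ply 3, X at (1,1,0,0) | h0:-1=-1→(0,1,0,0)*; h1:-1=-1→(1,0,0,0)
  | ply 4, O at (0,1,0,0) | h1:-1=+1→(0,0,0,0)*
  | ply 5: (0,0,0,0) is terminal -1 (X); from (2,2,0,0) depth 4
O moving scores -1; O passing scores +1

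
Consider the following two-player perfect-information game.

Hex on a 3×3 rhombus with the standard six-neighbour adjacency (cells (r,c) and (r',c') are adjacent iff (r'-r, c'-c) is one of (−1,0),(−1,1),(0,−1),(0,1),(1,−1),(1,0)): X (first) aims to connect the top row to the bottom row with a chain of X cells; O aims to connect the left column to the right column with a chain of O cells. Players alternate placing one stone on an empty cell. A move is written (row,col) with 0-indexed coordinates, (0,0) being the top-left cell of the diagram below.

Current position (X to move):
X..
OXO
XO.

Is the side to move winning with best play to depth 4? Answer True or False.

p1 X@[X../OXO/XO.]: (0,1)[XX./OXO/XO.]+1* (0,2)[X.X/OXO/XO.]+1 (2,2)[X../OXO/XOX]+1
p2 O@[XX./OXO/XO.] terminal -1; root [X../OXO/XO.] d4

X winning at [X../OXO/XO.]: True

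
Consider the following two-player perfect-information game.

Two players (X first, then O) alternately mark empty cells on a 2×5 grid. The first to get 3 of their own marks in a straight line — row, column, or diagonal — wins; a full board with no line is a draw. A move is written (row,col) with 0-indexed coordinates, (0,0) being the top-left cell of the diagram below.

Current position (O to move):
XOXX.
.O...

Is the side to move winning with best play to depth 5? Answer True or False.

O winning at [XOXX./.O...]: False

p1 O@[XOXX./.O...]: (0,4)[XOXXO/.O...]+0* (1,0)[XOXX./OO...]-1 (1,2)[XOXX./.OO..]-1 (1,3)[XOXX./.O.O.]-1 (1,4)[XOXX./.O..O]-1
p2 X@[XOXXO/.O...]: (1,0)[XOXXO/XO...]+0* (1,2)[XOXXO/.OX..]+0 (1,3)[XOXXO/.O.X.]+0 (1,4)[XOXXO/.O..X]-1
p3 O@[XOXXO/XO...]: (1,2)[XOXXO/XOO..]+0* (1,3)[XOXXO/XO.O.]+0 (1,4)[XOXXO/XO..O]+0
p4 X@[XOXXO/XOO..]: (1,3)[XOXXO/XOOX.]+0* (1,4)[XOXXO/XOO.X]-1
p5 O@[XOXXO/XOOX.]: (1,4)[XOXXO/XOOXO]+0*
p6 X@[XOXXO/XOOXO] terminal +0; root [XOXX./.O...] d5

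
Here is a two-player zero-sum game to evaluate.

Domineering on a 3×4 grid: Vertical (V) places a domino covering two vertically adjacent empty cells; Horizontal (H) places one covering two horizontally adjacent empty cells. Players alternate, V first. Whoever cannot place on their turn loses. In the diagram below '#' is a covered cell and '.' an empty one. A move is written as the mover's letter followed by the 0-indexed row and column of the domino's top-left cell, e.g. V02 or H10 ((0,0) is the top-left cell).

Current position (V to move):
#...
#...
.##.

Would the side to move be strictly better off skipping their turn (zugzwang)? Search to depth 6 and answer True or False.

ply 1, V at #.../#.../.##. | V01=-1→##../##../.##.; V02=+1→#.#./#.#./.##.*; V03=-1→#..#/#..#/.##.; V13=-1→#.../#..#/.###
ply 2: #.#./#.#./.##. is terminal -1 (H); from #.../#.../.##. depth 6
if V skipped the turn, H would face:
~ ply 1, H at #.../#.../.##. | H01=+1→###./#.../.##.*; H02=+1→#.##/#.../.##.; H11=+1→#.../###./.##.; H12=+1→#.../#.##/.##.
~ ply 2, V at ###./#.../.##. | V03=-1→####/#..#/.##.*; V13=-1→###./#..#/.###
~ ply 3, H at ####/#..#/.##. | H11=+1→####/####/.##.*
~ ply 4: ####/####/.##. is terminal -1 (V); from #.../#.../.##. depth 6
compare (V): move=+1 vs pass=-1

zugzwang(#.../#.../.##., V) = False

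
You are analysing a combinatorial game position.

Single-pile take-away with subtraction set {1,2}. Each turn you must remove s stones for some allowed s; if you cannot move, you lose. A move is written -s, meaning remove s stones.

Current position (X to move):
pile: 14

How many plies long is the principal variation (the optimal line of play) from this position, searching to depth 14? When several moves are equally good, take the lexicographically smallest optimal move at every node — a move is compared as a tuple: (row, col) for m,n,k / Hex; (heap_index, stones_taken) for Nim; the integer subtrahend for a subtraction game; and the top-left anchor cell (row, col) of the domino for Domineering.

PV length from [14]: 9 plies

p1 X@[14]: -1[13]-1 -2[12]+1*
p2 O@[12]: -1[11]-1* -2[10]-1
p3 X@[11]: -1[10]-1 -2[9]+1*
p4 O@[9]: -1[8]-1* -2[7]-1
p5 X@[8]: -1[7]-1 -2[6]+1*
p6 O@[6]: -1[5]-1* -2[4]-1
p7 X@[5]: -1[4]-1 -2[3]+1*
p8 O@[3]: -1[2]-1* -2[1]-1
p9 X@[2]: -1[1]-1 -2[0]+1*
p10 O@[0] terminal -1; root [14] d14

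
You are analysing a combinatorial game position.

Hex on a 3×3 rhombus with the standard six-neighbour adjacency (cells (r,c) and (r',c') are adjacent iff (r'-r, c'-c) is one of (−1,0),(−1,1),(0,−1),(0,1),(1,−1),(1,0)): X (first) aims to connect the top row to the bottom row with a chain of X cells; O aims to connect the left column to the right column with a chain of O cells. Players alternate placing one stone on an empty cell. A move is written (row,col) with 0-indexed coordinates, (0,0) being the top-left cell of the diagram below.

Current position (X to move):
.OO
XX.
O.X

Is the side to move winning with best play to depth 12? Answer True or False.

[.OO/XX./O.X] X move#1: (0,0):+1/XOO/XX./O.X*, (1,2):-1/.OO/XXX/O.X, (2,1):-1/.OO/XX./OXX
[XOO/XX./O.X] O move#2: (1,2):-1/XOO/XXO/O.X*, (2,1):-1/XOO/XX./OOX
[XOO/XXO/O.X] X move#3: (2,1):+1/XOO/XXO/OXX*
[XOO/XXO/OXX] end (terminal -1, O#4); searched .OO/XX./O.X to 12

X winning at [.OO/XX./O.X]: True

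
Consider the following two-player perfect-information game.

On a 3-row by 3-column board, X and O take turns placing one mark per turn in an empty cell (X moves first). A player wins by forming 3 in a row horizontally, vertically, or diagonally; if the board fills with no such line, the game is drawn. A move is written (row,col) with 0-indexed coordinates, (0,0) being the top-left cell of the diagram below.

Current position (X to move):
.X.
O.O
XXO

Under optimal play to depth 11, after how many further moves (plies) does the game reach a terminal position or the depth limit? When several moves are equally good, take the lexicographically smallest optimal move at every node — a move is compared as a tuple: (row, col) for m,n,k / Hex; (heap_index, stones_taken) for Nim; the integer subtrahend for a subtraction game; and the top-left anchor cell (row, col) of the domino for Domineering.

ply 1, X at .X./O.O/XXO | (0,0)=-1→XX./O.O/XXO; (0,2)=-1→.XX/O.O/XXO; (1,1)=+1→.X./OXO/XXO*
ply 2: .X./OXO/XXO is terminal -1 (O); from .X./O.O/XXO depth 11

PV length from [.X./O.O/XXO]: 1 ply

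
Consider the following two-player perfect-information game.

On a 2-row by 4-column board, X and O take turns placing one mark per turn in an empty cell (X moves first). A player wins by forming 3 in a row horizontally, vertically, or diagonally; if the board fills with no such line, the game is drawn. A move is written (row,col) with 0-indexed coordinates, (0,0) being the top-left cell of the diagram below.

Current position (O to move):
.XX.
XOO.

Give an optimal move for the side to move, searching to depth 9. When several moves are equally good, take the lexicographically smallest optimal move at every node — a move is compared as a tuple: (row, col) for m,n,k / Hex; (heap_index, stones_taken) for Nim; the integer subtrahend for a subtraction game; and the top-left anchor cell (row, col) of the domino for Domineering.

ply 1, O at .XX./XOO. | (0,0)=-1→OXX./XOO.; (0,3)=-1→.XXO/XOO.; (1,3)=+1→.XX./XOOO*
ply 2: .XX./XOOO is terminal -1 (X); from .XX./XOO. depth 9

O's best at [.XX./XOO.]: (1,3)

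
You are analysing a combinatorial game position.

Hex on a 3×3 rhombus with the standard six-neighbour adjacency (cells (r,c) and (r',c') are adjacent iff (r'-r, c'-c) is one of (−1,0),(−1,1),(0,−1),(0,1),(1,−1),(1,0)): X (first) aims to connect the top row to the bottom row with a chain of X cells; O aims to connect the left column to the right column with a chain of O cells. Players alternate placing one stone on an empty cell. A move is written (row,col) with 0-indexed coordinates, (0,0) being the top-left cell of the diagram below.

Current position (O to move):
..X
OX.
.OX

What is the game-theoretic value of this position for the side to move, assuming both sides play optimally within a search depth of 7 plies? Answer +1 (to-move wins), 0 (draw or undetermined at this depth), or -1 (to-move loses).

p1 O@[..X/OX./.OX]: (0,0)[O.X/OX./.OX]-1* (0,1)[.OX/OX./.OX]-1 (1,2)[..X/OXO/.OX]-1 (2,0)[..X/OX./OOX]-1
p2 X@[O.X/OX./.OX]: (0,1)[OXX/OX./.OX]+1* (1,2)[O.X/OXX/.OX]+1 (2,0)[O.X/OX./XOX]+1
p3 O@[OXX/OX./.OX]: (1,2)[OXX/OXO/.OX]-1* (2,0)[OXX/OX./OOX]-1
p4 X@[OXX/OXO/.OX]: (2,0)[OXX/OXO/XOX]+1*
p5 O@[OXX/OXO/XOX] terminal -1; root [..X/OX./.OX] d7

value(..X/OX./.OX, O) = -1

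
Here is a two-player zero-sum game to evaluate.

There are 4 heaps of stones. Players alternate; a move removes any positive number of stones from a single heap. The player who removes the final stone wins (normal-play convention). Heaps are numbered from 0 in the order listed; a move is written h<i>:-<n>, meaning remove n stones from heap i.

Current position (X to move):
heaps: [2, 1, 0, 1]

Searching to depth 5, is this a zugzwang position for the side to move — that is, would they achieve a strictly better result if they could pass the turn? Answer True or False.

[(2,1,0,1)] X move#1: h0:-1:-1/(1,1,0,1), h0:-2:+1/(0,1,0,1)*, h1:-1:-1/(2,0,0,1), h3:-1:-1/(2,1,0,0)
[(0,1,0,1)] O move#2: h1:-1:-1/(0,0,0,1)*, h3:-1:-1/(0,1,0,0)
[(0,0,0,1)] X move#3: h3:-1:+1/(0,0,0,0)*
[(0,0,0,0)] end (terminal -1, O#4); searched (2,1,0,1) to 5
suppose X passes — search the same position with O to move:
pass> [(2,1,0,1)] O move#1: h0:-1:-1/(1,1,0,1), h0:-2:+1/(0,1,0,1)*, h1:-1:-1/(2,0,0,1), h3:-1:-1/(2,1,0,0)
pass> [(0,1,0,1)] X move#2: h1:-1:-1/(0,0,0,1)*, h3:-1:-1/(0,1,0,0)
pass> [(0,0,0,1)] O move#3: h3:-1:+1/(0,0,0,0)*
pass> [(0,0,0,0)] end (terminal -1, X#4); searched (2,1,0,1) to 5
for X: play +1, pass -1

zugzwang((2,1,0,1), X) = False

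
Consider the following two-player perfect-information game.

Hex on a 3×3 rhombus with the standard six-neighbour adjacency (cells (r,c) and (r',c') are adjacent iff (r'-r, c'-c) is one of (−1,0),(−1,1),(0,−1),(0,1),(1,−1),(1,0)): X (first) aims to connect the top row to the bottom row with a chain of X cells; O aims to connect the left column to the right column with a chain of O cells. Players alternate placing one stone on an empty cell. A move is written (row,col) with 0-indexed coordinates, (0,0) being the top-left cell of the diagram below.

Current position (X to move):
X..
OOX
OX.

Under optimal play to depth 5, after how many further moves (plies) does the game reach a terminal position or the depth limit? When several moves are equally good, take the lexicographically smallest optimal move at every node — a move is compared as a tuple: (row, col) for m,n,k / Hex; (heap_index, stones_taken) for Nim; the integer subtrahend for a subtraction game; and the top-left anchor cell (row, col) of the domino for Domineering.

PV length from [X../OOX/OX.]: 1 ply

[X../OOX/OX.] X move#1: (0,1):-1/XX./OOX/OX., (0,2):+1/X.X/OOX/OX.*, (2,2):-1/X../OOX/OXX
[X.X/OOX/OX.] end (terminal -1, O#2); searched X../OOX/OX. to 5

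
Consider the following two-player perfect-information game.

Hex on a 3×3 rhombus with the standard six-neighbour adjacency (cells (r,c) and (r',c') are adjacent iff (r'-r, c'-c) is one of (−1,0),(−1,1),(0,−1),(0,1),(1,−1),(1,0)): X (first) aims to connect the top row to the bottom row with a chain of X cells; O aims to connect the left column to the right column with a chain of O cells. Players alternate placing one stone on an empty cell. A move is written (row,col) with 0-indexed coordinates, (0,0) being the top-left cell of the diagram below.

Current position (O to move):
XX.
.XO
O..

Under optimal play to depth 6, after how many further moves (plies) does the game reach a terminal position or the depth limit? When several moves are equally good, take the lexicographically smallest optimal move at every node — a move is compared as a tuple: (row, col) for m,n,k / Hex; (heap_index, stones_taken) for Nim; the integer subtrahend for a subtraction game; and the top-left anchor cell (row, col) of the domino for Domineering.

PV length from [XX./.XO/O..]: 1 ply

p1 O@[XX./.XO/O..]: (0,2)[XXO/.XO/O..]-1 (1,0)[XX./OXO/O..]-1 (2,1)[XX./.XO/OO.]+1* (2,2)[XX./.XO/O.O]-1
p2 X@[XX./.XO/OO.] terminal -1; root [XX./.XO/O..] d6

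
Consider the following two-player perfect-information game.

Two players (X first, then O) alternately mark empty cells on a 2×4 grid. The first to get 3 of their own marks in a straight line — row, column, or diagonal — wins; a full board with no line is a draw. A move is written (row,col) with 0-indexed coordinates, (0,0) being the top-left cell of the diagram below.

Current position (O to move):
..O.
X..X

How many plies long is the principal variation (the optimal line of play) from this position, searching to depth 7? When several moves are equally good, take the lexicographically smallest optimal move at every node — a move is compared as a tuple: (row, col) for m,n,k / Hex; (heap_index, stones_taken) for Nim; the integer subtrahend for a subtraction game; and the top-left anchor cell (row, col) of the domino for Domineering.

PV length from [..O./X..X]: 3 plies

[..O./X..X] O move#1: (0,0):+0/O.O./X..X, (0,1):+1/.OO./X..X*, (0,3):+0/..OO/X..X, (1,1):+0/..O./XO.X, (1,2):+0/..O./X.OX
[.OO./X..X] X move#2: (0,0):-1/XOO./X..X*, (0,3):-1/.OOX/X..X, (1,1):-1/.OO./XX.X, (1,2):-1/.OO./X.XX
[XOO./X..X] O move#3: (0,3):+1/XOOO/X..X*, (1,1):+0/XOO./XO.X, (1,2):+0/XOO./X.OX
[XOOO/X..X] end (terminal -1, X#4); searched ..O./X..X to 7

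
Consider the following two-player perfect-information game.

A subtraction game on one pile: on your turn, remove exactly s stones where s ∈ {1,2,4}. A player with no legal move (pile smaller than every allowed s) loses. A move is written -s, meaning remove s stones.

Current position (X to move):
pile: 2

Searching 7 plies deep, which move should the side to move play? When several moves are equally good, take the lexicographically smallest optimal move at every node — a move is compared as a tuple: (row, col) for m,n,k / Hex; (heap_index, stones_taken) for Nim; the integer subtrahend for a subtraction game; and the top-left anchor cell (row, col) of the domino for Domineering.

X's best at [2]: -2

[2] X move#1: -1:-1/1, -2:+1/0*
[0] end (terminal -1, O#2); searched 2 to 7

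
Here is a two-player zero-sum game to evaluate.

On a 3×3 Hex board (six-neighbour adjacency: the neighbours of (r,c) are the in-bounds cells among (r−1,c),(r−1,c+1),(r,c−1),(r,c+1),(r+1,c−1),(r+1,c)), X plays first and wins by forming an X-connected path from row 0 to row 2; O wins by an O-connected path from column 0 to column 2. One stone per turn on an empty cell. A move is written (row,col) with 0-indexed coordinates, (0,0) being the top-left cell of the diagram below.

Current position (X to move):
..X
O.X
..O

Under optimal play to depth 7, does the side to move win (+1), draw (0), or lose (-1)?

value(..X/O.X/..O, X) = +1

[..X/O.X/..O] X move#1: (0,0):-1/X.X/O.X/..O, (0,1):-1/.XX/O.X/..O, (1,1):+1/..X/OXX/..O*, (2,0):+1/..X/O.X/X.O, (2,1):+1/..X/O.X/.XO
[..X/OXX/..O] O move#2: (0,0):-1/O.X/OXX/..O*, (0,1):-1/.OX/OXX/..O, (2,0):-1/..X/OXX/O.O, (2,1):-1/..X/OXX/.OO
[O.X/OXX/..O] X move#3: (0,1):+1/OXX/OXX/..O*, (2,0):+1/O.X/OXX/X.O, (2,1):+1/O.X/OXX/.XO
[OXX/OXX/..O] O move#4: (2,0):-1/OXX/OXX/O.O*, (2,1):-1/OXX/OXX/.OO
[OXX/OXX/O.O] X move#5: (2,1):+1/OXX/OXX/OXO*
[OXX/OXX/OXO] end (terminal -1, O#6); searched ..X/O.X/..O to 7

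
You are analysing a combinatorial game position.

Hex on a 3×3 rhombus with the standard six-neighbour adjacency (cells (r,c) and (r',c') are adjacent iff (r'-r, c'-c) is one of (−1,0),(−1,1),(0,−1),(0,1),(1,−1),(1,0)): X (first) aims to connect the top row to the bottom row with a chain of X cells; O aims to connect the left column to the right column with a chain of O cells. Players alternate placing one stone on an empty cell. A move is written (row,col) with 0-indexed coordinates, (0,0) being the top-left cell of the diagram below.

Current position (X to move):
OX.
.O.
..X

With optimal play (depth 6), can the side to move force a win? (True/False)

p1 X@[OX./.O./..X]: (0,2)[OXX/.O./..X]-1* (1,0)[OX./XO./..X]-1 (1,2)[OX./.OX/..X]-1 (2,0)[OX./.O./X.X]-1 (2,1)[OX./.O./.XX]-1
p2 O@[OXX/.O./..X]: (1,0)[OXX/OO./..X]-1 (1,2)[OXX/.OO/..X]+1* (2,0)[OXX/.O./O.X]-1 (2,1)[OXX/.O./.OX]-1
p3 X@[OXX/.OO/..X]: (1,0)[OXX/XOO/..X]-1* (2,0)[OXX/.OO/X.X]-1 (2,1)[OXX/.OO/.XX]-1
p4 O@[OXX/XOO/..X]: (2,0)[OXX/XOO/O.X]+1* (2,1)[OXX/XOO/.OX]-1
p5 X@[OXX/XOO/O.X] terminal -1; root [OX./.O./..X] d6

X winning at [OX./.O./..X]: False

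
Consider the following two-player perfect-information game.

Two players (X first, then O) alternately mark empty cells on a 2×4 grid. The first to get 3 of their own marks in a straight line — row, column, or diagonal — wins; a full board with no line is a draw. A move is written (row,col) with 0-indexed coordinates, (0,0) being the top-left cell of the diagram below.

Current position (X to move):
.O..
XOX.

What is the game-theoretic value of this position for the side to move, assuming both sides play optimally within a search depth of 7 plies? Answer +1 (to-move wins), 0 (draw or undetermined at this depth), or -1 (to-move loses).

[.O../XOX.] X move#1: (0,0):+0/XO../XOX.*, (0,2):+0/.OX./XOX., (0,3):+0/.O.X/XOX., (1,3):-1/.O../XOXX
[XO../XOX.] O move#2: (0,2):+0/XOO./XOX.*, (0,3):+0/XO.O/XOX., (1,3):+0/XO../XOXO
[XOO./XOX.] X move#3: (0,3):+0/XOOX/XOX.*, (1,3):-1/XOO./XOXX
[XOOX/XOX.] O move#4: (1,3):+0/XOOX/XOXO*
[XOOX/XOXO] end (terminal +0, X#5); searched .O../XOX. to 7

value(.O../XOX., X) = 0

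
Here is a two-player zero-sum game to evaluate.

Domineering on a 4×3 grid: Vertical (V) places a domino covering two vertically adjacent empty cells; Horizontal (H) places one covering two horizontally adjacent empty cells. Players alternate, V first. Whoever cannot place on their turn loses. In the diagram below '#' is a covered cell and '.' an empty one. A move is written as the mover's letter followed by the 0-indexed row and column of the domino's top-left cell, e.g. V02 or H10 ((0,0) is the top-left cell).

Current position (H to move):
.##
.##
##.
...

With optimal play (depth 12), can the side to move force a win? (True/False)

ply 1, H at .##/.##/##./... | H30=-1→.##/.##/##./##.*; H31=-1→.##/.##/##./.##
ply 2, V at .##/.##/##./##. | V00=+1→###/###/##./##.*; V22=+1→.##/.##/###/###
ply 3: ###/###/##./##. is terminal -1 (H); from .##/.##/##./... depth 12

H winning at [.##/.##/##./...]: False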